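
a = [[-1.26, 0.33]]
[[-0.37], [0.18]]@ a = [[0.47, -0.12], [-0.23, 0.06]]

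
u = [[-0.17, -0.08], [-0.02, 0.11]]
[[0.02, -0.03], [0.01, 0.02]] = u@[[-0.18,  0.08], [0.08,  0.19]]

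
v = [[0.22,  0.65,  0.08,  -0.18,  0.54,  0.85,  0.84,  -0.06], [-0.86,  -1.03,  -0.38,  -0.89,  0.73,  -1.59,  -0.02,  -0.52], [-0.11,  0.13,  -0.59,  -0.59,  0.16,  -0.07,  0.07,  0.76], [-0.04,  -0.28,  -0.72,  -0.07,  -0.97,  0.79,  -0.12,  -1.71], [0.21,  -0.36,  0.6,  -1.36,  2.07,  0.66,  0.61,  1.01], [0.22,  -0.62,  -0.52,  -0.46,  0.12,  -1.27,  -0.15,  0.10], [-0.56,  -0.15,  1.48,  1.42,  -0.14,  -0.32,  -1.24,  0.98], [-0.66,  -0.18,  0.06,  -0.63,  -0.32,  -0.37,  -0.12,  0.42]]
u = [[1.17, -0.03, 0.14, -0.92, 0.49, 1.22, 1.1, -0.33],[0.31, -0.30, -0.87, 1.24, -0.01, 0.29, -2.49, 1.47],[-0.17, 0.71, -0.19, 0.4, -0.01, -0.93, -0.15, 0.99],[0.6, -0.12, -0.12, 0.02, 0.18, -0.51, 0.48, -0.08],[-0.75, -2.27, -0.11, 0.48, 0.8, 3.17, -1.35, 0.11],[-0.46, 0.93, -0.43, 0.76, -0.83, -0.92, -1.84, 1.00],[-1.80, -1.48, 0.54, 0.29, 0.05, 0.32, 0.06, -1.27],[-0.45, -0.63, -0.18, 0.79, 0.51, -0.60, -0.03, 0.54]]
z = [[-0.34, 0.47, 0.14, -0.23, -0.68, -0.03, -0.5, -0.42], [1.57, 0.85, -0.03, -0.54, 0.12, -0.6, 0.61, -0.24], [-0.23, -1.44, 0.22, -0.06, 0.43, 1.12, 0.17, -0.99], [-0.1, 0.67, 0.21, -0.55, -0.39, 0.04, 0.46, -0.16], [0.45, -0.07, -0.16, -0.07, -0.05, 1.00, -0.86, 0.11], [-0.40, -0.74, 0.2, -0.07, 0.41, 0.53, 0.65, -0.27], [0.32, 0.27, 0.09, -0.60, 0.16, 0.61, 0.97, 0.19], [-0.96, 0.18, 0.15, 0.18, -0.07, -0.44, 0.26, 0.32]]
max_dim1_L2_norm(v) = 2.91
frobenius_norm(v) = 5.85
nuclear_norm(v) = 13.21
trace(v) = -1.49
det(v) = 0.04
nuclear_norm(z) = 9.21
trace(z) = 1.95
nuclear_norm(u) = 14.69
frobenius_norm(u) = 7.46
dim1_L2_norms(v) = [1.49, 2.46, 1.16, 2.26, 2.91, 1.6, 2.68, 1.14]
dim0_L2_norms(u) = [2.46, 3.04, 1.16, 2.02, 1.37, 3.75, 3.59, 2.48]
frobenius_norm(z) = 4.29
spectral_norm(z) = 2.79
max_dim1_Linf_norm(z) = 1.57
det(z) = -0.00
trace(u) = 1.18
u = v @ z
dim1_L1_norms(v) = [3.42, 6.02, 2.48, 4.7, 6.88, 3.46, 6.29, 2.76]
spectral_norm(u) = 4.87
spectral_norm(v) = 3.45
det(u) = 0.00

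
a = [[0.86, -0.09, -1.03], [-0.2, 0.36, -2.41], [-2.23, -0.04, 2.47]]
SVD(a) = [[-0.33, 0.17, 0.93], [-0.5, -0.87, -0.02], [0.80, -0.47, 0.37]] @ diag([4.039884212986167, 1.5905306895149474, 0.10605503937221936]) @ [[-0.49, -0.05, 0.87], [0.86, -0.19, 0.47], [-0.15, -0.98, -0.13]]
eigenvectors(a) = [[-0.29,0.28,0.11], [-0.59,0.93,-0.99], [0.76,0.24,0.11]]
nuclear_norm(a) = 5.74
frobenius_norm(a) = 4.34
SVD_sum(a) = [[0.64, 0.06, -1.15], [0.98, 0.09, -1.76], [-1.58, -0.15, 2.83]] + [[0.23,-0.05,0.13], [-1.19,0.27,-0.65], [-0.64,0.14,-0.35]] + [[-0.01,  -0.1,  -0.01], [0.0,  0.0,  0.00], [-0.01,  -0.04,  -0.01]]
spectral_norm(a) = 4.04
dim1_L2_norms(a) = [1.34, 2.44, 3.33]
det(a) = -0.68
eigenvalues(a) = [3.36, -0.31, 0.65]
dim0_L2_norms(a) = [2.4, 0.37, 3.6]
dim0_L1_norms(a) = [3.29, 0.49, 5.91]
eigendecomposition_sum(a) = [[0.87, -0.01, -0.97], [1.75, -0.03, -1.96], [-2.25, 0.03, 2.52]] + [[-0.16,  -0.03,  -0.08], [-0.53,  -0.09,  -0.27], [-0.13,  -0.02,  -0.07]] + [[0.15, -0.05, 0.02], [-1.42, 0.47, -0.18], [0.16, -0.05, 0.02]]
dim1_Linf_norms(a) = [1.03, 2.41, 2.47]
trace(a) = 3.69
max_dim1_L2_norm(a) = 3.33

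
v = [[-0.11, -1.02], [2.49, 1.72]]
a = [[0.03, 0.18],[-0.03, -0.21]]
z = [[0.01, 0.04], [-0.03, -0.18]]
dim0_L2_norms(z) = [0.03, 0.18]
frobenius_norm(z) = 0.19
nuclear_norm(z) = 0.19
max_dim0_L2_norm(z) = 0.18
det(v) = 2.35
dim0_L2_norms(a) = [0.04, 0.28]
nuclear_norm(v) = 3.86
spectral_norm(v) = 3.10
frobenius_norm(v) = 3.20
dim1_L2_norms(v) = [1.03, 3.03]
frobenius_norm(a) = 0.28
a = v @ z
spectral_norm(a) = 0.28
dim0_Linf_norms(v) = [2.49, 1.72]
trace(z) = -0.17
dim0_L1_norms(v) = [2.6, 2.74]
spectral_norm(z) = 0.19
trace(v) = 1.61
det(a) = -0.00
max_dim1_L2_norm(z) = 0.18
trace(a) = -0.18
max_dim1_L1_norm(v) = 4.21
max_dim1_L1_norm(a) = 0.24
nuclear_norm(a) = 0.28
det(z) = -0.00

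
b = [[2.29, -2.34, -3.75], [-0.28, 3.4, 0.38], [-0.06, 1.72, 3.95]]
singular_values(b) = [6.74, 2.71, 1.52]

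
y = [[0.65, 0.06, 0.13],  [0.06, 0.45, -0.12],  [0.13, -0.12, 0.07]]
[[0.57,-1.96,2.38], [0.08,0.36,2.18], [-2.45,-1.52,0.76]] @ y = [[0.56, -1.13, 0.48],[0.36, -0.09, 0.12],[-1.58, -0.92, -0.08]]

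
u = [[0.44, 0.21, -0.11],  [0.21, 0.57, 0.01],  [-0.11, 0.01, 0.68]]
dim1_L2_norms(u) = [0.5, 0.61, 0.69]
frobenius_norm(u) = 1.05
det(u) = 0.13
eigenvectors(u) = [[0.80, -0.56, 0.22], [-0.56, -0.55, 0.62], [0.22, 0.62, 0.75]]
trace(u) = 1.69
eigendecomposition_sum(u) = [[0.17, -0.12, 0.05], [-0.12, 0.08, -0.03], [0.05, -0.03, 0.01]] + [[0.24, 0.24, -0.27], [0.24, 0.24, -0.26], [-0.27, -0.26, 0.29]] + [[0.03, 0.09, 0.11], [0.09, 0.25, 0.31], [0.11, 0.31, 0.37]]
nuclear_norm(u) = 1.69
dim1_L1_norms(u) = [0.76, 0.79, 0.8]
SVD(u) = [[-0.56, 0.22, -0.8],[-0.55, 0.62, 0.56],[0.62, 0.75, -0.22]] @ diag([0.7703471297690545, 0.6562756636639345, 0.26337720656701125]) @ [[-0.56,  -0.55,  0.62], [0.22,  0.62,  0.75], [-0.8,  0.56,  -0.22]]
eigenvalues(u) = [0.26, 0.77, 0.66]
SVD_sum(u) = [[0.24, 0.24, -0.27], [0.24, 0.24, -0.26], [-0.27, -0.26, 0.29]] + [[0.03, 0.09, 0.11], [0.09, 0.25, 0.31], [0.11, 0.31, 0.37]] + [[0.17, -0.12, 0.05], [-0.12, 0.08, -0.03], [0.05, -0.03, 0.01]]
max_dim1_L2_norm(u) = 0.69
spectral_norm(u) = 0.77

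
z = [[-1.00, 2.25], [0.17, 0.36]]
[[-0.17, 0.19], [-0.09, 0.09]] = z@[[-0.19, 0.19], [-0.16, 0.17]]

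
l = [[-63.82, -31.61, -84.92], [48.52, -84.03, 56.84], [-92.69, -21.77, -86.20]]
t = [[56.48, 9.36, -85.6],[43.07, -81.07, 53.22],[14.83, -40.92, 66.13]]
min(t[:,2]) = -85.6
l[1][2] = 56.84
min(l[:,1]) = -84.03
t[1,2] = 53.22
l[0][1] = -31.61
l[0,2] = -84.92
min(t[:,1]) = -81.07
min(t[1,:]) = -81.07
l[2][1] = -21.77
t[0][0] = 56.48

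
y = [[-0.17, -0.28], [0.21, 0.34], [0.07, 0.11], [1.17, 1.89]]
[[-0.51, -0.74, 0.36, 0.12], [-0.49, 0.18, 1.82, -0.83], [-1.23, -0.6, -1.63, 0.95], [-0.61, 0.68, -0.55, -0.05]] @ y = [[0.10, 0.16], [-0.72, -1.17], [1.08, 1.76], [0.15, 0.25]]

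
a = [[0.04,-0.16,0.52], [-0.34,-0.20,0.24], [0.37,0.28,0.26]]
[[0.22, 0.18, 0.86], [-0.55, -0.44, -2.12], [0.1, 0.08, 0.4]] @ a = [[0.27, 0.17, 0.38], [-0.66, -0.42, -0.94], [0.12, 0.08, 0.18]]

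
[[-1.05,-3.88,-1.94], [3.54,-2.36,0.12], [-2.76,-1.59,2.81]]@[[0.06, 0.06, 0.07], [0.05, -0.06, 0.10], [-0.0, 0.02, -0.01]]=[[-0.26, 0.13, -0.44], [0.09, 0.36, 0.01], [-0.25, -0.01, -0.38]]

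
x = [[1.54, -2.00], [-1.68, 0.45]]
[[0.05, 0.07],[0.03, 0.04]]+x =[[1.59, -1.93], [-1.65, 0.49]]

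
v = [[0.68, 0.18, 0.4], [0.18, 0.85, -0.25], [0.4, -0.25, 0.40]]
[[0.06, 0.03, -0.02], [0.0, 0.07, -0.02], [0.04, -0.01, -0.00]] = v @ [[0.06,0.04,-0.02], [-0.0,0.07,-0.02], [0.04,-0.03,0.0]]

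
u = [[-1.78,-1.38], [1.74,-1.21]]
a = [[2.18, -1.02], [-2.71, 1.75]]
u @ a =[[-0.14, -0.6], [7.07, -3.89]]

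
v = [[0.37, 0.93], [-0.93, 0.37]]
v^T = [[0.37, -0.93],  [0.93, 0.37]]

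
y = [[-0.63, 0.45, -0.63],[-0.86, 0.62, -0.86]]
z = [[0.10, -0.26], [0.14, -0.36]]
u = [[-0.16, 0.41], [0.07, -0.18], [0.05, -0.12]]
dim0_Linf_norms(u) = [0.16, 0.41]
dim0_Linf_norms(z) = [0.14, 0.36]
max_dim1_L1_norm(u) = 0.57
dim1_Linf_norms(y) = [0.63, 0.86]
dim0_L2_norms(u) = [0.18, 0.46]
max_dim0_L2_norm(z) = 0.44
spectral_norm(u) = 0.50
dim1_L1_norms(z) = [0.36, 0.5]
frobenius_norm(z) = 0.48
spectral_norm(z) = 0.48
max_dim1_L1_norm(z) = 0.5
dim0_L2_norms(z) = [0.17, 0.44]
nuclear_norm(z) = 0.48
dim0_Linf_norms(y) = [0.86, 0.62, 0.86]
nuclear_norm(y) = 1.69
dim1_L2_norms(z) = [0.28, 0.39]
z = y @ u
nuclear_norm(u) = 0.50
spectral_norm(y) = 1.69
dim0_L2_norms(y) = [1.07, 0.77, 1.07]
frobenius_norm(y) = 1.69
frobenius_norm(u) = 0.50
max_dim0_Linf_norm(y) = 0.86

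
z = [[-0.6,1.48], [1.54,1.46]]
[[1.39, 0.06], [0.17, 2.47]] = z@[[-0.56, 1.13], [0.71, 0.5]]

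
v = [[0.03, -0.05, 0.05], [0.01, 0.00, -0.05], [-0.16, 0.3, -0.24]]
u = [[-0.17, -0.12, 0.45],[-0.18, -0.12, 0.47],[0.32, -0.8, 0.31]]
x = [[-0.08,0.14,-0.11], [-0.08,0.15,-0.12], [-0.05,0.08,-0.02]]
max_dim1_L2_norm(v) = 0.42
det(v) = 0.00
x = u @ v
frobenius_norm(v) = 0.43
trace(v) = -0.21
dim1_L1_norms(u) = [0.74, 0.77, 1.43]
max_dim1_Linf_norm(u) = 0.8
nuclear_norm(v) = 0.47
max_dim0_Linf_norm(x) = 0.15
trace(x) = 0.05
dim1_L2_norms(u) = [0.5, 0.52, 0.92]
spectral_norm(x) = 0.30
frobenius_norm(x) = 0.30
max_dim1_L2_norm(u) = 0.92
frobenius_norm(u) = 1.16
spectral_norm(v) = 0.42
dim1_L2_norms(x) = [0.2, 0.21, 0.1]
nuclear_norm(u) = 1.60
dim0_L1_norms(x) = [0.21, 0.37, 0.25]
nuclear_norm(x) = 0.34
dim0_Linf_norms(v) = [0.16, 0.3, 0.24]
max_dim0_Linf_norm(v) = 0.3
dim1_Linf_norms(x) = [0.14, 0.15, 0.08]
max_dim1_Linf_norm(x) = 0.15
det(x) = -0.00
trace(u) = 0.02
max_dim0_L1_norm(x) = 0.37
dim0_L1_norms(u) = [0.67, 1.04, 1.23]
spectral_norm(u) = 0.99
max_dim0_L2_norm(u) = 0.82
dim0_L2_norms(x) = [0.12, 0.22, 0.16]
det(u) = -0.00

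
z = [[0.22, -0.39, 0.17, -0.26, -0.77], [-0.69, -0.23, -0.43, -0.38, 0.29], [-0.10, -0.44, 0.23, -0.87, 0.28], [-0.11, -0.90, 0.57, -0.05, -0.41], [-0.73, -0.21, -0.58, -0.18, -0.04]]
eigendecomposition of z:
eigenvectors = [[(-0.46+0j), -0.33-0.19j, -0.33+0.19j, (0.61+0j), (0.55+0j)], [(-0.44+0j), 0.33+0.27j, 0.33-0.27j, (-0.49+0j), (-0.55+0j)], [(-0.31+0j), (0.61+0j), 0.61-0.00j, (-0.52+0j), (-0.55+0j)], [-0.42+0.00j, -0.27-0.40j, -0.27+0.40j, (0.28+0j), 0.15+0.00j], [(-0.57+0j), 0.03+0.28j, 0.03-0.28j, (-0.17+0j), 0.27+0.00j]]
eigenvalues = [(-1.24+0j), (0.45+0.53j), (0.45-0.53j), (0.49+0j), (-0.01+0j)]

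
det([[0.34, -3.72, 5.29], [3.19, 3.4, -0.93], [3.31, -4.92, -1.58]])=-153.240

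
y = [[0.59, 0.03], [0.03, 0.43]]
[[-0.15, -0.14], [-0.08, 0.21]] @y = [[-0.09,-0.06], [-0.04,0.09]]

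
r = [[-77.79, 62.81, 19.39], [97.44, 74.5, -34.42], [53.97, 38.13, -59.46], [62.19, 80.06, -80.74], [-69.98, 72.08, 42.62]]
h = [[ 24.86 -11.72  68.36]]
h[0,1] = -11.72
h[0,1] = -11.72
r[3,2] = -80.74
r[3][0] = 62.19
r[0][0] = -77.79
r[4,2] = 42.62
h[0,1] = -11.72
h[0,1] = -11.72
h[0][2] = 68.36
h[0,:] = [24.86, -11.72, 68.36]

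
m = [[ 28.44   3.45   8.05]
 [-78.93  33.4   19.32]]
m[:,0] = [28.44, -78.93]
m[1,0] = -78.93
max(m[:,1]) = 33.4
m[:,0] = [28.44, -78.93]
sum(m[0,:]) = 39.94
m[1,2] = 19.32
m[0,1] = 3.45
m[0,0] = 28.44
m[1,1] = 33.4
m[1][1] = 33.4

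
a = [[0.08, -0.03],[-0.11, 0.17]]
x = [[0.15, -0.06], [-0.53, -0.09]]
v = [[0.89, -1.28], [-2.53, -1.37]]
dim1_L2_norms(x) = [0.16, 0.54]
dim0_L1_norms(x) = [0.68, 0.15]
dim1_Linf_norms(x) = [0.15, 0.53]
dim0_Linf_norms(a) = [0.11, 0.17]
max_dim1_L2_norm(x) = 0.54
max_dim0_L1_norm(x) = 0.68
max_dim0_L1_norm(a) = 0.2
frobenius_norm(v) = 3.27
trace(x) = 0.06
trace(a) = 0.25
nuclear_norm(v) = 4.43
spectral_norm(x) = 0.56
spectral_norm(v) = 2.88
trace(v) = -0.48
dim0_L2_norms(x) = [0.55, 0.11]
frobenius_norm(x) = 0.56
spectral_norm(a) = 0.21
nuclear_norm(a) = 0.26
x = a @ v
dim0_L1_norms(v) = [3.42, 2.65]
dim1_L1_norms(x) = [0.21, 0.62]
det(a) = 0.01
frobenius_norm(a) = 0.22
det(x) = -0.05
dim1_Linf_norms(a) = [0.08, 0.17]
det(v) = -4.46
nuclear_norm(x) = 0.64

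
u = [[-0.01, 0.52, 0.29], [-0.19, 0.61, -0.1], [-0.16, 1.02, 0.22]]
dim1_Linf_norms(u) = [0.52, 0.61, 1.02]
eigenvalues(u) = [(-0+0j), (0.41+0.45j), (0.41-0.45j)]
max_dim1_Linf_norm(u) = 1.02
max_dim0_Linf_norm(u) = 1.02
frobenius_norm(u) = 1.37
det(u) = -0.00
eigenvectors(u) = [[0.90+0.00j, (0.54-0.22j), (0.54+0.22j)], [0.22+0.00j, (0.22+0.29j), (0.22-0.29j)], [(-0.37+0j), 0.73+0.00j, (0.73-0j)]]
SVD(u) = [[-0.42, 0.66, -0.63], [-0.45, -0.75, -0.48], [-0.79, 0.08, 0.61]] @ diag([1.3381908017175035, 0.3105561740478501, 0.0004908761812381473]) @ [[0.16, -0.97, -0.19], [0.4, -0.11, 0.91], [0.9, 0.22, -0.37]]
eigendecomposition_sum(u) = [[-0.00+0.00j,(-0-0j),0j], [-0.00+0.00j,(-0-0j),0.00+0.00j], [-0j,0.00+0.00j,-0.00-0.00j]] + [[-0.00+0.16j, 0.26-0.44j, 0.14+0.12j], [(-0.09+0.02j), 0.31+0.09j, (-0.05+0.11j)], [-0.08+0.18j, (0.51-0.38j), (0.11+0.21j)]] + [[(-0-0.16j), (0.26+0.44j), 0.14-0.12j], [(-0.09-0.02j), 0.31-0.09j, (-0.05-0.11j)], [(-0.08-0.18j), 0.51+0.38j, 0.11-0.21j]]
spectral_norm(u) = 1.34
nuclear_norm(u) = 1.65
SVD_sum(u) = [[-0.09,0.54,0.10], [-0.1,0.58,0.11], [-0.17,1.02,0.2]] + [[0.08, -0.02, 0.19], [-0.09, 0.03, -0.21], [0.01, -0.0, 0.02]] + [[-0.00, -0.0, 0.0], [-0.00, -0.0, 0.0], [0.00, 0.00, -0.00]]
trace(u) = 0.82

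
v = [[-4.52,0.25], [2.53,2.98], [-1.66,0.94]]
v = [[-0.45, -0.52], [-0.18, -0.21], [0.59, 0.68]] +[[-4.07, 0.77], [2.71, 3.19], [-2.25, 0.26]]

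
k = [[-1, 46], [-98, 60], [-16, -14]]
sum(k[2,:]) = -30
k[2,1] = -14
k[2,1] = -14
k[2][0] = -16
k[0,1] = 46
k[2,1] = -14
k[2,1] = -14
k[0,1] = 46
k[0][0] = -1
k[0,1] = 46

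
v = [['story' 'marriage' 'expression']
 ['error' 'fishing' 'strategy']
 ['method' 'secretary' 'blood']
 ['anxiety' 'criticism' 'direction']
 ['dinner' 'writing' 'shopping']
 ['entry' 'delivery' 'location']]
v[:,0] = ['story', 'error', 'method', 'anxiety', 'dinner', 'entry']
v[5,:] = ['entry', 'delivery', 'location']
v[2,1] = 'secretary'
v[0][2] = 'expression'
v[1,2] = 'strategy'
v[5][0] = 'entry'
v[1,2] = 'strategy'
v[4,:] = ['dinner', 'writing', 'shopping']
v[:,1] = ['marriage', 'fishing', 'secretary', 'criticism', 'writing', 'delivery']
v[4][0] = 'dinner'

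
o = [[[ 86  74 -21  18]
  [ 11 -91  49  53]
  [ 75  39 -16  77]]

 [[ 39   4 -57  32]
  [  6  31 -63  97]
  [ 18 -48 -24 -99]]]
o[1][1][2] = -63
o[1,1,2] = -63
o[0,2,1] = 39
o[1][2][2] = -24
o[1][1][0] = 6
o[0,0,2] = -21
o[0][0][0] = 86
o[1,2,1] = -48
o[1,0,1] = 4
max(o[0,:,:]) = 86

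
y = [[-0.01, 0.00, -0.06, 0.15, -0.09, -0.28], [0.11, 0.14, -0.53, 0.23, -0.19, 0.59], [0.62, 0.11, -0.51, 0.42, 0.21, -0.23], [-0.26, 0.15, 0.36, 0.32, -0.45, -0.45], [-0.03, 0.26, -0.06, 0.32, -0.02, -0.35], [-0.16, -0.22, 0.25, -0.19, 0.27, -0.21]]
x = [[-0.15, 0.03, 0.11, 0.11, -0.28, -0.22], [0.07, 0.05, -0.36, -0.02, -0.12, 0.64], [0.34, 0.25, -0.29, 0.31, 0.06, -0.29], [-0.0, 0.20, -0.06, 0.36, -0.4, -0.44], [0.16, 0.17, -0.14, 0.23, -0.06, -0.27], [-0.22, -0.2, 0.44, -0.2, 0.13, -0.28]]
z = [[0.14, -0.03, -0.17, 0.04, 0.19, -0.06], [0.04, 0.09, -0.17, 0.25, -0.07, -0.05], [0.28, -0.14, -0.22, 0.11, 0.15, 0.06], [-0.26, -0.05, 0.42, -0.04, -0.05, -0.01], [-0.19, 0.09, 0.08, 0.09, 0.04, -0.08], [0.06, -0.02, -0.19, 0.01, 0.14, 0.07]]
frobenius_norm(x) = 1.53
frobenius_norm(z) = 0.88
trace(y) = -0.29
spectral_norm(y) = 1.21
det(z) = 0.00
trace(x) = -0.37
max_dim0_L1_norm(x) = 2.14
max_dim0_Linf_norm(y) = 0.62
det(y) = 0.00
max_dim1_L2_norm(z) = 0.5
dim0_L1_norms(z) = [0.97, 0.42, 1.25, 0.54, 0.64, 0.33]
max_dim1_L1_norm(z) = 0.96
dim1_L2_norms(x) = [0.42, 0.75, 0.67, 0.73, 0.45, 0.65]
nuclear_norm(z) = 1.60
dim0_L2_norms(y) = [0.7, 0.41, 0.86, 0.7, 0.6, 0.92]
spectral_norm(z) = 0.75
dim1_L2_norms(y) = [0.34, 0.87, 0.96, 0.85, 0.55, 0.54]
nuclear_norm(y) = 3.43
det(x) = 0.00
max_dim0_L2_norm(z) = 0.57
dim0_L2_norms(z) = [0.45, 0.2, 0.57, 0.29, 0.3, 0.15]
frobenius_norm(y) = 1.76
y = x + z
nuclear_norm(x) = 2.56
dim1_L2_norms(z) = [0.3, 0.33, 0.43, 0.5, 0.26, 0.25]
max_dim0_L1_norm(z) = 1.25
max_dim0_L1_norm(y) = 2.11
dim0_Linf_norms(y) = [0.62, 0.26, 0.53, 0.42, 0.45, 0.59]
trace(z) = 0.08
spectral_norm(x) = 1.07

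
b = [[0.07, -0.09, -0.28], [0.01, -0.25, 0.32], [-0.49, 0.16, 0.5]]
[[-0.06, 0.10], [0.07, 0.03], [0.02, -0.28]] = b@[[0.25, 0.28], [0.05, -0.34], [0.26, -0.17]]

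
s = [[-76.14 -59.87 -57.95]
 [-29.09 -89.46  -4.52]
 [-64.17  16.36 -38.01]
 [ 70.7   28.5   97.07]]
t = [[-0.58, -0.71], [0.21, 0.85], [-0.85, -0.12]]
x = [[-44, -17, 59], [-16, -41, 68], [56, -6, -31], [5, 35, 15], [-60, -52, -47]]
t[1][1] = 0.851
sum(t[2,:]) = -0.972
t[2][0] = -0.848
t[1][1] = 0.851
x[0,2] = 59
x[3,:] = [5, 35, 15]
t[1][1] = 0.851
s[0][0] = -76.14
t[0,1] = -0.707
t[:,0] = [-0.577, 0.212, -0.848]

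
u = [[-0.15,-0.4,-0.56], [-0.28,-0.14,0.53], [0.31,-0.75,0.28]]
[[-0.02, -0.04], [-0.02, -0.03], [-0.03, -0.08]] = u @ [[0.02, 0.03], [0.05, 0.11], [-0.01, -0.02]]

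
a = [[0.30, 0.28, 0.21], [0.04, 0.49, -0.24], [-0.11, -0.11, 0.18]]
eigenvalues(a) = [(0.18+0.16j), (0.18-0.16j), (0.61+0j)]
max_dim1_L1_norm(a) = 0.79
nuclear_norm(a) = 1.16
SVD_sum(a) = [[0.10, 0.28, -0.07], [0.17, 0.47, -0.12], [-0.06, -0.16, 0.04]] + [[0.19, 0.0, 0.29], [-0.1, -0.0, -0.14], [0.05, 0.00, 0.07]] + [[0.01, -0.0, -0.0],  [-0.04, 0.02, 0.02],  [-0.10, 0.05, 0.06]]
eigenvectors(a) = [[0.85+0.00j, (0.85-0j), 0.50+0.00j], [(-0.28+0.17j), -0.28-0.17j, (0.8+0j)], [(-0.12+0.4j), -0.12-0.40j, -0.33+0.00j]]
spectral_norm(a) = 0.63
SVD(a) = [[-0.49, 0.87, -0.06], [-0.82, -0.44, 0.36], [0.29, 0.22, 0.93]] @ diag([0.6272444526690623, 0.3946556907892262, 0.1386047702049498]) @ [[-0.34, -0.91, 0.23], [0.55, 0.01, 0.83], [-0.76, 0.41, 0.50]]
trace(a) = 0.97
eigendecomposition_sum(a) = [[(0.11+0.03j), -0.00-0.08j, (0.16-0.15j)], [-0.04+0.01j, 0.02+0.03j, (-0.02+0.08j)], [-0.03+0.05j, 0.04+0.01j, 0.05+0.10j]] + [[(0.11-0.03j), (-0+0.08j), 0.16+0.15j], [-0.04-0.01j, 0.02-0.03j, (-0.02-0.08j)], [-0.03-0.05j, (0.04-0.01j), (0.05-0.1j)]] + [[(0.08+0j), 0.28-0.00j, (-0.12-0j)], [(0.13+0j), 0.46-0.00j, (-0.19-0j)], [-0.05-0.00j, -0.19+0.00j, 0.08+0.00j]]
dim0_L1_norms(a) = [0.45, 0.88, 0.63]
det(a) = 0.03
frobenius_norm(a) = 0.75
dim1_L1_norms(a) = [0.79, 0.77, 0.4]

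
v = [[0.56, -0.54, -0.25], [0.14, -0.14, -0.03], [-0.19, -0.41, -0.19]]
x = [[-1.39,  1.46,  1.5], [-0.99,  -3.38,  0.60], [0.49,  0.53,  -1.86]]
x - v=[[-1.95, 2.00, 1.75], [-1.13, -3.24, 0.63], [0.68, 0.94, -1.67]]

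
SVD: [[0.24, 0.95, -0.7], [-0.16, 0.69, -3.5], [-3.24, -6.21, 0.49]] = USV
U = [[-0.15, -0.16, 0.98], [-0.15, -0.97, -0.18], [0.98, -0.17, 0.12]]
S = [7.16, 3.5, 0.14]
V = [[-0.44,-0.88,0.16],[0.19,0.07,0.98],[-0.87,0.46,0.14]]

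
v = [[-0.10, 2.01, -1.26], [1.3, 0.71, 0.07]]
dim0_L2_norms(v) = [1.3, 2.13, 1.26]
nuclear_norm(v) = 3.80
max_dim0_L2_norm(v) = 2.13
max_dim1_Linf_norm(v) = 2.01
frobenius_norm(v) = 2.80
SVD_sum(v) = [[0.28, 2.03, -1.13], [0.09, 0.64, -0.36]] + [[-0.38, -0.02, -0.13], [1.21, 0.07, 0.43]]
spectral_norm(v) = 2.45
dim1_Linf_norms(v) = [2.01, 1.3]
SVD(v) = [[-0.95, -0.3], [-0.30, 0.95]] @ diag([2.453601354948198, 1.3477909300022644]) @ [[-0.12, -0.87, 0.48], [0.94, 0.05, 0.33]]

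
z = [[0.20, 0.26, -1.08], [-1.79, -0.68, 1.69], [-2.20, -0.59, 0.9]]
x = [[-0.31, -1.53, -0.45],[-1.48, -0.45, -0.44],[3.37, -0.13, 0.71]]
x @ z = [[3.67,1.23,-2.66], [1.48,0.18,0.44], [-0.66,0.55,-3.22]]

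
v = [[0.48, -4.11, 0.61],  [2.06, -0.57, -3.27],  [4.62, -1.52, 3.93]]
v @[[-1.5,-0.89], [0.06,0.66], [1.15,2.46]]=[[-0.27,-1.64], [-6.88,-10.25], [-2.50,4.55]]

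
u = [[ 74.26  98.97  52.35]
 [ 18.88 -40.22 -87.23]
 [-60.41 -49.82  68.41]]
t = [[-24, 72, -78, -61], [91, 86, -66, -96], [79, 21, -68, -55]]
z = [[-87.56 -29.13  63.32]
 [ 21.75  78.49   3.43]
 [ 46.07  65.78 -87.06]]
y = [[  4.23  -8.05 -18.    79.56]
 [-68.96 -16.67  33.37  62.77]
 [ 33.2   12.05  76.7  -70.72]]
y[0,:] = [4.23, -8.05, -18.0, 79.56]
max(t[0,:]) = 72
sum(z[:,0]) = -19.740000000000002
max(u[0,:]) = 98.97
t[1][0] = 91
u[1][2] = -87.23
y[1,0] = -68.96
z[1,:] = [21.75, 78.49, 3.43]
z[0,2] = 63.32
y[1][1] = -16.67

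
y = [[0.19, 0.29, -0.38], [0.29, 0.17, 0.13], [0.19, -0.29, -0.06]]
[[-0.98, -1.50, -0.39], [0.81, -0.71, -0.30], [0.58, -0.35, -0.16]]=y@[[2.2, -2.72, -1.05], [-1.14, -0.97, -0.21], [2.80, 1.84, 0.33]]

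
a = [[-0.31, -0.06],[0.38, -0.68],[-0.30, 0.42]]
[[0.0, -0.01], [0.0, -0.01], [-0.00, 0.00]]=a@[[-0.01, 0.04], [-0.01, 0.03]]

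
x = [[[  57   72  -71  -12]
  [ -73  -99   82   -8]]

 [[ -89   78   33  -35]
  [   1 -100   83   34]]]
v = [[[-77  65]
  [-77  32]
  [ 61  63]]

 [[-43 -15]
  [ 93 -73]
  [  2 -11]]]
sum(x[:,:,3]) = -21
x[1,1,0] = 1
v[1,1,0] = 93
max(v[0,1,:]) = 32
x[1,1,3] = 34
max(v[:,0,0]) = -43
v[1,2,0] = 2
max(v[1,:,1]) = -11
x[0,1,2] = 82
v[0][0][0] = -77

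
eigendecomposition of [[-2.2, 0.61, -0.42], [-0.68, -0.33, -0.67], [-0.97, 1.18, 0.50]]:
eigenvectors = [[-0.89+0.00j, 0.26-0.15j, 0.26+0.15j], [-0.43+0.00j, (0.53-0.35j), 0.53+0.35j], [-0.15+0.00j, -0.71+0.00j, -0.71-0.00j]]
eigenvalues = [(-1.98+0j), (-0.03+0.39j), (-0.03-0.39j)]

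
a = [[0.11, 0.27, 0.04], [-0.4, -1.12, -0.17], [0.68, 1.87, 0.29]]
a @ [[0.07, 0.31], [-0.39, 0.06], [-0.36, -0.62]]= [[-0.11, 0.03], [0.47, -0.09], [-0.79, 0.14]]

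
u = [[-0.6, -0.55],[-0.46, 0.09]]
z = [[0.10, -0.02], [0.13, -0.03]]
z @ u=[[-0.05, -0.06], [-0.06, -0.07]]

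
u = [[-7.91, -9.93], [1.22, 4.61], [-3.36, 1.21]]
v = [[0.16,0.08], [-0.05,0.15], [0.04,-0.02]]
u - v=[[-8.07, -10.01], [1.27, 4.46], [-3.40, 1.23]]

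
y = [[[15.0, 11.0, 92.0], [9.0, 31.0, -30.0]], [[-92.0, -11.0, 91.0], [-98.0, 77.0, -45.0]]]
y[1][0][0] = -92.0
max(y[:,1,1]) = 77.0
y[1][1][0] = -98.0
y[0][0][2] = 92.0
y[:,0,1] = [11.0, -11.0]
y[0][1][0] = 9.0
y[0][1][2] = -30.0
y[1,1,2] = -45.0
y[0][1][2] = -30.0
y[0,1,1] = 31.0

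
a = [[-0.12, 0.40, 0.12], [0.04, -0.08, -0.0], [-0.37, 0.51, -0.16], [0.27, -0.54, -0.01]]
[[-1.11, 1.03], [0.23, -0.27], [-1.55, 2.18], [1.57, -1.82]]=a @ [[2.38, -1.10],[-1.69, 2.85],[-1.23, -2.02]]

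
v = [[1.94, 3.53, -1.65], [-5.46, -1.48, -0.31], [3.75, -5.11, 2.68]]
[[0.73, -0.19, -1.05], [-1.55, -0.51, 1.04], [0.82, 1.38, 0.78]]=v@ [[0.29,0.18,-0.11], [-0.00,-0.27,-0.28], [-0.1,-0.25,-0.09]]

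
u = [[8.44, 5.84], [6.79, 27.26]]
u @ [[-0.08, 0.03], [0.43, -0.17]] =[[1.84, -0.74], [11.18, -4.43]]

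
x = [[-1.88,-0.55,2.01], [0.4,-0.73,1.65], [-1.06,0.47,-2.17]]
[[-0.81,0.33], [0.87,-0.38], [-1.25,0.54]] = x @ [[0.71,-0.3], [-0.56,0.24], [0.11,-0.05]]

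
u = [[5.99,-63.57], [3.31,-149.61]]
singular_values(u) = [162.64, 4.22]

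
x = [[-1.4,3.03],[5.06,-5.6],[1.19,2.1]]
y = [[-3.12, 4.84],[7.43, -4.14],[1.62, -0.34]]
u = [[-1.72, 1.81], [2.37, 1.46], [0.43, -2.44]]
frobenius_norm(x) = 8.60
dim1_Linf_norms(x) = [3.03, 5.6, 2.1]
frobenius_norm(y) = 10.40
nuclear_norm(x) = 10.67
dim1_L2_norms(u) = [2.5, 2.78, 2.48]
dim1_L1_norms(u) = [3.53, 3.83, 2.87]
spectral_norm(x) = 8.25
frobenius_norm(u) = 4.49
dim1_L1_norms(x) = [4.43, 10.66, 3.29]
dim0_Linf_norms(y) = [7.43, 4.84]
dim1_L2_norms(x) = [3.34, 7.55, 2.41]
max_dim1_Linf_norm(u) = 2.44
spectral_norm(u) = 3.40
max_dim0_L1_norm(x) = 10.73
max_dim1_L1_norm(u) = 3.83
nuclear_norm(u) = 6.33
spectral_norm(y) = 10.12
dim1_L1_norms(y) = [7.96, 11.57, 1.96]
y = u + x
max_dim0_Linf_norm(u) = 2.44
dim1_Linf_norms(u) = [1.81, 2.37, 2.44]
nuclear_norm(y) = 12.53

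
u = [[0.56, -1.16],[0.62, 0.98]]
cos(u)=[[1.14,0.90], [-0.48,0.81]]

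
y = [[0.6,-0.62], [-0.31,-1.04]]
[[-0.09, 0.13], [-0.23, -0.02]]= y @ [[0.06, 0.18], [0.2, -0.03]]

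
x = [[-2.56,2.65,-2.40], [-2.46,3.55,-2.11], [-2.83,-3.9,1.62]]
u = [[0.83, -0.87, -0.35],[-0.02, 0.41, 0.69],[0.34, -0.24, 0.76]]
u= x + [[3.39,-3.52,2.05],[2.44,-3.14,2.8],[3.17,3.66,-0.86]]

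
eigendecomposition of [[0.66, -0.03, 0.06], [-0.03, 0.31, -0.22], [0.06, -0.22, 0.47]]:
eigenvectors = [[0.79, -0.61, -0.02], [-0.34, -0.47, 0.82], [0.51, 0.64, 0.58]]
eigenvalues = [0.71, 0.57, 0.16]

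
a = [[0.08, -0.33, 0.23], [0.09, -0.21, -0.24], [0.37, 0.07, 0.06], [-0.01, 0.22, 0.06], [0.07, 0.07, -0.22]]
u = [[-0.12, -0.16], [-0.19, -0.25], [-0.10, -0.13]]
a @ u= [[0.03, 0.04],  [0.05, 0.07],  [-0.06, -0.08],  [-0.05, -0.06],  [0.0, -0.0]]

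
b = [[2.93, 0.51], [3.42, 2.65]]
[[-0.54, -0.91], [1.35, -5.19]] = b @[[-0.35,  0.04], [0.96,  -2.01]]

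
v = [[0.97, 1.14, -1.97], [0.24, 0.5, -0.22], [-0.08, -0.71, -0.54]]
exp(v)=[[3.21, 3.69, -3.20], [0.57, 2.12, -0.62], [-0.25, -0.9, 0.81]]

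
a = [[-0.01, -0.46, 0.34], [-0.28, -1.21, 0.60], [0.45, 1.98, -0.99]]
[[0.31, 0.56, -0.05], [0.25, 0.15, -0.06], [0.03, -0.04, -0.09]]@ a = [[-0.18, -0.92, 0.49], [-0.07, -0.42, 0.23], [-0.03, -0.14, 0.08]]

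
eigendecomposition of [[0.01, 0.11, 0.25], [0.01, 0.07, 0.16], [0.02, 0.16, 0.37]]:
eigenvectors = [[-0.52, -0.97, -0.30], [-0.34, 0.24, -0.87], [-0.78, -0.05, 0.39]]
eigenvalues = [0.45, -0.0, 0.0]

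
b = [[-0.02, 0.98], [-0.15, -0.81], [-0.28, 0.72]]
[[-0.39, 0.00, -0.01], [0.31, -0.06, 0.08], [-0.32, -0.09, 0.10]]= b @ [[0.11,  0.36,  -0.41], [-0.40,  0.01,  -0.02]]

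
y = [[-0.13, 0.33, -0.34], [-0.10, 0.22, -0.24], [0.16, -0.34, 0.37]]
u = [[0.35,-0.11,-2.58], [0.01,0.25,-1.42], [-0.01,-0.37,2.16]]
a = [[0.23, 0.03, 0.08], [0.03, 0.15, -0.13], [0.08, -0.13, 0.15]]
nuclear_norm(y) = 0.82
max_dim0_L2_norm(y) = 0.56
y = u @ a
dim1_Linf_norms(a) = [0.23, 0.15, 0.15]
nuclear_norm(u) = 4.13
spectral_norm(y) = 0.80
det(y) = -0.00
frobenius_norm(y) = 0.80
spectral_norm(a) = 0.30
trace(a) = 0.53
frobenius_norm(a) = 0.38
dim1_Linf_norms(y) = [0.34, 0.24, 0.37]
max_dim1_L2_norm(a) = 0.25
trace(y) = 0.46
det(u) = 0.01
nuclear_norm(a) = 0.54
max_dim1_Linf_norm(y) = 0.37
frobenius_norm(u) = 3.70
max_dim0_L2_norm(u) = 3.65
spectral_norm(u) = 3.67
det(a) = -0.00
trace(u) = 2.76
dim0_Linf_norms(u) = [0.35, 0.37, 2.58]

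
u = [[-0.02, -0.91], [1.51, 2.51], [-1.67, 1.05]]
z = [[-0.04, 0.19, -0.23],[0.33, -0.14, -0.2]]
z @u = [[0.67, 0.27], [0.12, -0.86]]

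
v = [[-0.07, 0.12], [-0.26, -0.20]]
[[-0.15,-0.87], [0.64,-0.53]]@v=[[0.24, 0.16],[0.09, 0.18]]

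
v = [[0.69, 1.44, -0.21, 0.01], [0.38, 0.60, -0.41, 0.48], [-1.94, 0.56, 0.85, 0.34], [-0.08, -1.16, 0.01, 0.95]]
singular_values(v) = [2.33, 2.03, 1.04, 0.2]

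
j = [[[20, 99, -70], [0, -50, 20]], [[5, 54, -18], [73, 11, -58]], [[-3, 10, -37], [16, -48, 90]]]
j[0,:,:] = [[20, 99, -70], [0, -50, 20]]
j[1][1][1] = 11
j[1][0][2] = -18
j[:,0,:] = [[20, 99, -70], [5, 54, -18], [-3, 10, -37]]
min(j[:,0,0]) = -3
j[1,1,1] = 11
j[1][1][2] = -58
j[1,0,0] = 5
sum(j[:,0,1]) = 163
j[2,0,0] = -3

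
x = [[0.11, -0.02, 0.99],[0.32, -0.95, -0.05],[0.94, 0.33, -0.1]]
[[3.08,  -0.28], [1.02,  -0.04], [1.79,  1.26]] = x@[[2.36, 1.14],[-0.43, 0.45],[2.84, -0.40]]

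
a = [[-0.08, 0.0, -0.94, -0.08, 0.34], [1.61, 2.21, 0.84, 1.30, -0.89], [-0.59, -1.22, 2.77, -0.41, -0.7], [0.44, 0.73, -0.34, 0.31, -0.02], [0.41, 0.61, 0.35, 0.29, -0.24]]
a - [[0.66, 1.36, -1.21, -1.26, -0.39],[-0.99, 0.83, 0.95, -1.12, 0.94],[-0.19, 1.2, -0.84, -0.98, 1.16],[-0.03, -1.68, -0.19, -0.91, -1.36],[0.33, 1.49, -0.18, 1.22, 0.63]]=[[-0.74, -1.36, 0.27, 1.18, 0.73], [2.60, 1.38, -0.11, 2.42, -1.83], [-0.40, -2.42, 3.61, 0.57, -1.86], [0.47, 2.41, -0.15, 1.22, 1.34], [0.08, -0.88, 0.53, -0.93, -0.87]]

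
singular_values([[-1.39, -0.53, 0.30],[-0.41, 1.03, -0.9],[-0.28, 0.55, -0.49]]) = [1.67, 1.48, 0.0]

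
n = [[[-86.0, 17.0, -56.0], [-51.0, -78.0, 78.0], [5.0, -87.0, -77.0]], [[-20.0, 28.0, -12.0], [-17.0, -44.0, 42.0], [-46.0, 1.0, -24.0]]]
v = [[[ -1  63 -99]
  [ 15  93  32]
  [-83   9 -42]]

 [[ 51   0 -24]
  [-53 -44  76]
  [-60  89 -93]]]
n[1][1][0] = -17.0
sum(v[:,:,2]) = -150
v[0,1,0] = 15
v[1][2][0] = -60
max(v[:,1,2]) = 76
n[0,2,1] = -87.0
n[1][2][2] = -24.0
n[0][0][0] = -86.0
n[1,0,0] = -20.0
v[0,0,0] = -1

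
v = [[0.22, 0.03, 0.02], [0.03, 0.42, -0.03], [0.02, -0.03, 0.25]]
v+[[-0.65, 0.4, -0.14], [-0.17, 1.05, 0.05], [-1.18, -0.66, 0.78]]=[[-0.43, 0.43, -0.12],  [-0.14, 1.47, 0.02],  [-1.16, -0.69, 1.03]]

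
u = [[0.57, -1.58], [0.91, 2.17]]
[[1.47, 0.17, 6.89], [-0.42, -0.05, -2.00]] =u@[[0.94, 0.11, 4.41], [-0.59, -0.07, -2.77]]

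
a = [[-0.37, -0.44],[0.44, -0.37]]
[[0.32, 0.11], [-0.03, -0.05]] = a@[[-0.40,-0.18], [-0.39,-0.09]]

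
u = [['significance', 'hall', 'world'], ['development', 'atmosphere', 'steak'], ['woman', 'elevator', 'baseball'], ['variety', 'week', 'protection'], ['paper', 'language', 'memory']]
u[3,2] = 'protection'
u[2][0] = 'woman'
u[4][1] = 'language'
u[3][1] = 'week'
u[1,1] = 'atmosphere'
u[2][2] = 'baseball'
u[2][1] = 'elevator'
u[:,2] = ['world', 'steak', 'baseball', 'protection', 'memory']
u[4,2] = 'memory'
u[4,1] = 'language'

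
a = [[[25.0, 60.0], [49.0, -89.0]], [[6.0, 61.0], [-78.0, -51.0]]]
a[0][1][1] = -89.0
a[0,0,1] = 60.0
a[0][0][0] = 25.0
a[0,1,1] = -89.0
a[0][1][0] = 49.0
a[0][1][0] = 49.0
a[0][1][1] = -89.0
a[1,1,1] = -51.0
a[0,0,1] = 60.0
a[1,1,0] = -78.0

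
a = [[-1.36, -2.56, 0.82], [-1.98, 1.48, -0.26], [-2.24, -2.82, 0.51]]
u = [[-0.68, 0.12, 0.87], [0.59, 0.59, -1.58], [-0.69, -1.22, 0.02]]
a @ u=[[-1.15,-2.67,2.88], [2.40,0.95,-4.07], [-0.49,-2.55,2.52]]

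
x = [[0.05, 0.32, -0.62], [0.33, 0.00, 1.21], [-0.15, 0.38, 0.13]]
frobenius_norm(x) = 1.50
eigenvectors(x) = [[-0.54,  0.94,  -0.10], [0.76,  0.3,  0.84], [-0.38,  -0.19,  0.54]]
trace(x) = 0.18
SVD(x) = [[-0.45,-0.52,-0.73],[0.89,-0.22,-0.39],[0.05,-0.82,0.56]] @ diag([1.395344683351042, 0.48339875089144646, 0.2558102075378743]) @ [[0.19, -0.09, 0.98], [0.05, -0.99, -0.10], [-0.98, -0.07, 0.18]]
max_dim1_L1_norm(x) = 1.54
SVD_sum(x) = [[-0.12, 0.06, -0.61], [0.24, -0.11, 1.22], [0.01, -0.01, 0.06]] + [[-0.01, 0.25, 0.03], [-0.01, 0.11, 0.01], [-0.02, 0.40, 0.04]] + [[0.18,0.01,-0.03], [0.1,0.01,-0.02], [-0.14,-0.01,0.03]]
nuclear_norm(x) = 2.13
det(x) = -0.17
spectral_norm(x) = 1.40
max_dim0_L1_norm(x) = 1.96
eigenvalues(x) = [-0.84, 0.28, 0.74]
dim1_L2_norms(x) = [0.7, 1.25, 0.43]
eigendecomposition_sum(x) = [[-0.17, 0.26, -0.43], [0.24, -0.37, 0.61], [-0.12, 0.18, -0.31]] + [[0.22,  0.1,  -0.11], [0.07,  0.03,  -0.04], [-0.04,  -0.02,  0.02]] + [[-0.00,  -0.04,  -0.07], [0.02,  0.33,  0.64], [0.01,  0.22,  0.41]]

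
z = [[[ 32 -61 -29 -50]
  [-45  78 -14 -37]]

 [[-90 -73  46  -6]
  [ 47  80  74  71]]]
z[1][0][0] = -90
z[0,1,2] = -14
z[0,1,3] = -37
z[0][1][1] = 78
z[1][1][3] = 71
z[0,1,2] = -14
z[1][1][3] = 71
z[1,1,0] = 47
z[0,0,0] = 32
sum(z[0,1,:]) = -18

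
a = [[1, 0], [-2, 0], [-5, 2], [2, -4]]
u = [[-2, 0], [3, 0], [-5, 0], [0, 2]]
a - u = [[3, 0], [-5, 0], [0, 2], [2, -6]]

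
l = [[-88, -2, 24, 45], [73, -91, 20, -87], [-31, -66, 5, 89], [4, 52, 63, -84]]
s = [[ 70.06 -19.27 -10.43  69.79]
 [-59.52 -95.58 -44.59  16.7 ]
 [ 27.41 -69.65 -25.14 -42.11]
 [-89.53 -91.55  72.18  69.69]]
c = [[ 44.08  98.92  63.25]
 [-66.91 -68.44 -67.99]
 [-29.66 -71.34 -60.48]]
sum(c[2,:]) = -161.48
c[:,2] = [63.25, -67.99, -60.48]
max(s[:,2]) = 72.18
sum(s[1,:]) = -182.99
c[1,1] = -68.44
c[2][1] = -71.34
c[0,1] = 98.92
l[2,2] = 5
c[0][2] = 63.25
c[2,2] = -60.48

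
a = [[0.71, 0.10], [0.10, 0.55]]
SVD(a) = [[-0.9, -0.43],[-0.43, 0.90]] @ diag([0.758062484748657, 0.5019375152513431]) @ [[-0.9, -0.43], [-0.43, 0.90]]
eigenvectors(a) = [[0.90, -0.43],  [0.43, 0.90]]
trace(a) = 1.26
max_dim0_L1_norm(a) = 0.81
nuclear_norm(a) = 1.26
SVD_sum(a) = [[0.62, 0.3], [0.30, 0.14]] + [[0.09, -0.20], [-0.20, 0.41]]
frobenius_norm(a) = 0.91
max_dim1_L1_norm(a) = 0.81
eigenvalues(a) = [0.76, 0.5]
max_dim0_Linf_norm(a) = 0.71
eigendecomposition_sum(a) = [[0.62, 0.3], [0.30, 0.14]] + [[0.09, -0.2], [-0.2, 0.41]]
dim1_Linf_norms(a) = [0.71, 0.55]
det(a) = 0.38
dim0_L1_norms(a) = [0.81, 0.65]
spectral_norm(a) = 0.76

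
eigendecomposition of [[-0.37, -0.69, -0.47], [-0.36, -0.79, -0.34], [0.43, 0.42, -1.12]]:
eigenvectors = [[(-0.86+0j), (0.05+0.49j), 0.05-0.49j], [0.49+0.00j, -0.04+0.48j, -0.04-0.48j], [-0.15+0.00j, 0.72+0.00j, 0.72-0.00j]]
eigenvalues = [(-0.06+0j), (-1.11+0.57j), (-1.11-0.57j)]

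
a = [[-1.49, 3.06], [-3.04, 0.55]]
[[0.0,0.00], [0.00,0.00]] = a @ [[-0.00,0.0], [-0.00,0.0]]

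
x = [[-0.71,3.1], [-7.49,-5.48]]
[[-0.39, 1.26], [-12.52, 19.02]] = x @ [[1.51, -2.43],[0.22, -0.15]]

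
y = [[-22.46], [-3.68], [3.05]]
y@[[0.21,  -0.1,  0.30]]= [[-4.72, 2.25, -6.74], [-0.77, 0.37, -1.1], [0.64, -0.3, 0.91]]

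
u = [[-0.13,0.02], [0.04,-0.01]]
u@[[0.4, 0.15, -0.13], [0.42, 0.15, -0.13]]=[[-0.04, -0.02, 0.01], [0.01, 0.00, -0.00]]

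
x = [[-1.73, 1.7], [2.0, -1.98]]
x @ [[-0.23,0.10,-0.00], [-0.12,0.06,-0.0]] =[[0.19, -0.07, 0.0], [-0.22, 0.08, 0.00]]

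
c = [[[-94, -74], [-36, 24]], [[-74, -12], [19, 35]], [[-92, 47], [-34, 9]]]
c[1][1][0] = 19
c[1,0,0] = -74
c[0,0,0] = -94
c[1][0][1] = -12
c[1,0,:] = [-74, -12]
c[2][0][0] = -92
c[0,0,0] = -94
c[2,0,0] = -92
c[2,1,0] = -34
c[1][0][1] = -12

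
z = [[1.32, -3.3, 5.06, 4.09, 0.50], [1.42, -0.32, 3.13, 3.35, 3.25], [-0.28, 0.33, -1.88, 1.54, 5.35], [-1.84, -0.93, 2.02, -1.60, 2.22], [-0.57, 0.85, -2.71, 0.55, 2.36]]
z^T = [[1.32, 1.42, -0.28, -1.84, -0.57], [-3.30, -0.32, 0.33, -0.93, 0.85], [5.06, 3.13, -1.88, 2.02, -2.71], [4.09, 3.35, 1.54, -1.60, 0.55], [0.5, 3.25, 5.35, 2.22, 2.36]]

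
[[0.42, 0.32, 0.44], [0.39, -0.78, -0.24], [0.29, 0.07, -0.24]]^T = [[0.42, 0.39, 0.29], [0.32, -0.78, 0.07], [0.44, -0.24, -0.24]]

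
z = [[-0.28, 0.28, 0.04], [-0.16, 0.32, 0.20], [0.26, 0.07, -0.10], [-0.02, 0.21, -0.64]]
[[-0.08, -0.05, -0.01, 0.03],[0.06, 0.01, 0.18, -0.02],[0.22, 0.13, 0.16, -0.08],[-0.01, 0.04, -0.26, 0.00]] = z @ [[0.79, 0.45, 0.68, -0.27], [0.49, 0.26, 0.56, -0.17], [0.15, 0.01, 0.57, -0.05]]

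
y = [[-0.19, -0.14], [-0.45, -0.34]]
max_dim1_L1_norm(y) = 0.79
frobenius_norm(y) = 0.61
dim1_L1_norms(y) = [0.33, 0.79]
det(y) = 0.00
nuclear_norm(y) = 0.61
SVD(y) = [[-0.39, -0.92],[-0.92, 0.39]] @ diag([0.6113862537646635, 0.00261700355568652]) @ [[0.8, 0.60], [0.6, -0.8]]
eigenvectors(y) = [[0.6, 0.38],[-0.8, 0.92]]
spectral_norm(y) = 0.61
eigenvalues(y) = [-0.0, -0.53]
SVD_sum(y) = [[-0.19,-0.14], [-0.45,-0.34]] + [[-0.00, 0.0], [0.00, -0.0]]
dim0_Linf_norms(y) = [0.45, 0.34]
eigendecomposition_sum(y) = [[-0.0, 0.00], [0.00, -0.0]] + [[-0.19,-0.14], [-0.45,-0.34]]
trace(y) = -0.53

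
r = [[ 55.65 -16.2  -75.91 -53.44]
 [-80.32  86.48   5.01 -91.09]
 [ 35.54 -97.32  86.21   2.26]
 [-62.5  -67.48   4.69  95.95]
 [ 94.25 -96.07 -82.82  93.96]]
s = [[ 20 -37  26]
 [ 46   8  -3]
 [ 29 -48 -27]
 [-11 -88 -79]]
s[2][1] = -48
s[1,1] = 8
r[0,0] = 55.65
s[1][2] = -3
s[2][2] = -27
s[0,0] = 20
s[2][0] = 29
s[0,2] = 26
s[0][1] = -37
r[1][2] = 5.01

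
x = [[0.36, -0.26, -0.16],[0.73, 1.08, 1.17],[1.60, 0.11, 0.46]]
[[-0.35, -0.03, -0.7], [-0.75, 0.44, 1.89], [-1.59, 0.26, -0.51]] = x @ [[-1.03,0.2,-0.63], [-0.18,0.58,1.35], [0.17,-0.28,0.76]]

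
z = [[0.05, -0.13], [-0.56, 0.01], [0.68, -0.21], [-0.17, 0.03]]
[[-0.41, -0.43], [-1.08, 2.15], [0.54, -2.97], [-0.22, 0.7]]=z @ [[2.00, -3.80], [3.92, 1.85]]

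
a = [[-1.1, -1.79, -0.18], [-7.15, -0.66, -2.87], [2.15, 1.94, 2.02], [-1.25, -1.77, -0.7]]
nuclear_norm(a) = 12.21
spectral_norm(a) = 8.59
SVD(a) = [[-0.17, 0.52, -0.65], [-0.89, -0.44, -0.13], [0.37, -0.52, -0.72], [-0.21, 0.51, -0.19]] @ diag([8.589092767587164, 2.6976833539725535, 0.9183626470415759]) @ [[0.89,0.23,0.40],  [0.29,-0.95,-0.1],  [0.36,0.2,-0.91]]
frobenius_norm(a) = 9.05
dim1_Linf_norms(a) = [1.79, 7.15, 2.15, 1.77]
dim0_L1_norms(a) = [11.65, 6.16, 5.77]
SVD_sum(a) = [[-1.29, -0.34, -0.59], [-6.76, -1.76, -3.09], [2.8, 0.73, 1.28], [-1.59, -0.41, -0.73]] + [[0.41,-1.33,-0.13],  [-0.34,1.12,0.11],  [-0.41,1.35,0.13],  [0.40,-1.32,-0.13]] + [[-0.22, -0.12, 0.54], [-0.04, -0.02, 0.11], [-0.24, -0.13, 0.60], [-0.06, -0.04, 0.16]]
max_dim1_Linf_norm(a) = 7.15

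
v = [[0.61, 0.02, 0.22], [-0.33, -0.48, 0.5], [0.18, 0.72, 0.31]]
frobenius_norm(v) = 1.29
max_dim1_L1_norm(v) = 1.31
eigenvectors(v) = [[0.07+0.00j, (-0.91+0j), (-0.91-0j)], [0.84+0.00j, (0.2-0.15j), (0.2+0.15j)], [(-0.54+0j), -0.12-0.30j, -0.12+0.30j]]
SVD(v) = [[-0.37, -0.55, -0.75], [0.59, -0.76, 0.26], [-0.72, -0.35, 0.61]] @ diag([0.9766516044028376, 0.6345200183150215, 0.548302826889364]) @ [[-0.56, -0.83, -0.01], [-0.23, 0.16, -0.96], [-0.79, 0.54, 0.28]]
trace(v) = 0.44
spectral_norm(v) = 0.98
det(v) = -0.34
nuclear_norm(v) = 2.16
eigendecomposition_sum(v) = [[-0.02-0.00j, -0.05+0.00j, 0.03-0.00j], [-0.18-0.00j, -0.62+0.00j, 0.31-0.00j], [(0.12+0j), (0.4-0j), -0.20+0.00j]] + [[(0.31+0.03j), (0.04-0.47j), (0.1-0.72j)], [(-0.08+0.04j), 0.07+0.11j, (0.1+0.18j)], [(0.03+0.11j), 0.16-0.05j, (0.25-0.07j)]] + [[(0.31-0.03j), (0.04+0.47j), 0.10+0.72j], [(-0.08-0.04j), 0.07-0.11j, (0.1-0.18j)], [0.03-0.11j, (0.16+0.05j), 0.25+0.07j]]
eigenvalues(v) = [(-0.83+0j), (0.64+0.08j), (0.64-0.08j)]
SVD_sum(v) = [[0.2,0.30,0.0],[-0.33,-0.48,-0.0],[0.39,0.58,0.00]] + [[0.08,-0.06,0.33], [0.11,-0.08,0.46], [0.05,-0.04,0.21]] + [[0.33, -0.22, -0.12], [-0.11, 0.08, 0.04], [-0.26, 0.18, 0.09]]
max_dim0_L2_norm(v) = 0.87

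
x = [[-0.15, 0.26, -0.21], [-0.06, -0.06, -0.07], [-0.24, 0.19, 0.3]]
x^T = [[-0.15, -0.06, -0.24], [0.26, -0.06, 0.19], [-0.21, -0.07, 0.30]]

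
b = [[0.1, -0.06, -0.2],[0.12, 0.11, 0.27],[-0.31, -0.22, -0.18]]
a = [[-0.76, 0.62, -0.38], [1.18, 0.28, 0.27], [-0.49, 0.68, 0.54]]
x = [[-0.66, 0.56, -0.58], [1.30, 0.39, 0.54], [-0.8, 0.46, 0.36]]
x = a + b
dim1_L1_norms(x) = [1.8, 2.23, 1.62]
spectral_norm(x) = 1.75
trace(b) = 0.03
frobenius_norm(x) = 2.05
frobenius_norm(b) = 0.57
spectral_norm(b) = 0.51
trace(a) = 0.06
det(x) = -0.96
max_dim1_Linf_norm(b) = 0.31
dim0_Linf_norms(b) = [0.31, 0.22, 0.27]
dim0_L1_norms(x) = [2.76, 1.41, 1.48]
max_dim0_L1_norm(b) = 0.65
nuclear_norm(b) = 0.81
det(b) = 0.01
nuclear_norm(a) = 3.06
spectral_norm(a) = 1.55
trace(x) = 0.09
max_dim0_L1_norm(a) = 2.43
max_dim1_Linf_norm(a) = 1.18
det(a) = -0.81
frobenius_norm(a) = 1.91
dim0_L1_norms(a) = [2.43, 1.58, 1.19]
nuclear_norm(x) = 3.25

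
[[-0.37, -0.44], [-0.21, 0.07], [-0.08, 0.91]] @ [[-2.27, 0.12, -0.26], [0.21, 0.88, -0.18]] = [[0.75,-0.43,0.18], [0.49,0.04,0.04], [0.37,0.79,-0.14]]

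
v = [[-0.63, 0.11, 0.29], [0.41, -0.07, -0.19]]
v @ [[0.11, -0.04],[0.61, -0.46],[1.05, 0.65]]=[[0.30, 0.16], [-0.2, -0.11]]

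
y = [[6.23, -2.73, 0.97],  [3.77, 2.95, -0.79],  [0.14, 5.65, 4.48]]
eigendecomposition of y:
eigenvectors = [[(0.43+0j),  (0.38+0.01j),  0.38-0.01j], [0.28+0.00j,  0.10-0.51j,  0.10+0.51j], [0.86+0.00j,  (-0.76+0j),  -0.76-0.00j]]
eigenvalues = [(6.39+0j), (3.63+3.8j), (3.63-3.8j)]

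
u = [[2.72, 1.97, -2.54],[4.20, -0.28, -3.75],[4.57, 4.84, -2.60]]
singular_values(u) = [9.39, 3.49, 0.48]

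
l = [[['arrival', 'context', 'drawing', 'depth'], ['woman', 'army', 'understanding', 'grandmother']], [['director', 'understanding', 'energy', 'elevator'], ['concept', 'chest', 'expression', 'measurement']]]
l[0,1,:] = ['woman', 'army', 'understanding', 'grandmother']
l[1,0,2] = 'energy'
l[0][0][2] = 'drawing'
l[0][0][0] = 'arrival'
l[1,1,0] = 'concept'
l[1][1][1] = 'chest'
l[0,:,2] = ['drawing', 'understanding']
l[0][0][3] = 'depth'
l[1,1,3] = 'measurement'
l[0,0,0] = 'arrival'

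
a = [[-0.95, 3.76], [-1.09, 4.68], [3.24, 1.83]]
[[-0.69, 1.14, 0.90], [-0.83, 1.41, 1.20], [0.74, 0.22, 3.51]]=a@[[0.29, -0.09, 0.83], [-0.11, 0.28, 0.45]]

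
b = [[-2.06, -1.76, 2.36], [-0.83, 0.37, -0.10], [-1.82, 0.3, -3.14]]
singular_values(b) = [4.16, 3.05, 0.6]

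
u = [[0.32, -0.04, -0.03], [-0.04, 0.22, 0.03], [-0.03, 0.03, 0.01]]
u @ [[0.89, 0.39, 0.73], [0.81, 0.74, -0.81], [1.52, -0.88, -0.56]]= [[0.21, 0.12, 0.28], [0.19, 0.12, -0.22], [0.01, 0.0, -0.05]]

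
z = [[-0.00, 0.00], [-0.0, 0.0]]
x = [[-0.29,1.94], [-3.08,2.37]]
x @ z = [[0.00, 0.00], [0.0, 0.00]]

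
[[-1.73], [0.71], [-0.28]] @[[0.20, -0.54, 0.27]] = [[-0.35, 0.93, -0.47],[0.14, -0.38, 0.19],[-0.06, 0.15, -0.08]]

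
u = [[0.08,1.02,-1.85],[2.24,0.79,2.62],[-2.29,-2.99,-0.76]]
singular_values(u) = [4.82, 2.89, 0.38]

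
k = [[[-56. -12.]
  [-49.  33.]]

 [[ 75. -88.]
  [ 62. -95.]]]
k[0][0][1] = -12.0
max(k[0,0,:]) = -12.0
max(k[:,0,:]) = 75.0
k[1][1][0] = 62.0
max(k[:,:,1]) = 33.0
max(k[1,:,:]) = 75.0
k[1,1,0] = 62.0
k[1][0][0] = 75.0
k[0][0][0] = -56.0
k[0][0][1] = -12.0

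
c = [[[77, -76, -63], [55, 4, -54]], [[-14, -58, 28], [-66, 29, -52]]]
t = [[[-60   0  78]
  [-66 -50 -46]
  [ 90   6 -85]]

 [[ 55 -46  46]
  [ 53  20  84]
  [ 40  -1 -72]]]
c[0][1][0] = 55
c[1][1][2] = -52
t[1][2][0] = 40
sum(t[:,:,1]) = -71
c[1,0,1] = -58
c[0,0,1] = -76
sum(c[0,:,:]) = -57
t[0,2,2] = -85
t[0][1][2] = -46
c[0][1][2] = -54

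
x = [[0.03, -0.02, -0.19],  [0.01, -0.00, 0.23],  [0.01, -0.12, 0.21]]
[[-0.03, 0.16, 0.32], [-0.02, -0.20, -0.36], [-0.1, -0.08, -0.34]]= x @[[-0.81, -0.43, 0.47], [0.71, -0.83, 0.11], [-0.05, -0.83, -1.60]]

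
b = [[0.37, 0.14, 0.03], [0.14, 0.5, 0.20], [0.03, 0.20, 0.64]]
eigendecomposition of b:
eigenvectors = [[-0.24, -0.72, -0.65], [-0.60, 0.64, -0.48], [-0.76, -0.28, 0.59]]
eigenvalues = [0.81, 0.26, 0.44]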